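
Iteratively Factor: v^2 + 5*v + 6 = (v + 3)*(v + 2)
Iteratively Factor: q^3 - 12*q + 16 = (q - 2)*(q^2 + 2*q - 8) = (q - 2)*(q + 4)*(q - 2)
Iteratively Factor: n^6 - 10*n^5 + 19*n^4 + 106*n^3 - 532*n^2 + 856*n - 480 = (n - 5)*(n^5 - 5*n^4 - 6*n^3 + 76*n^2 - 152*n + 96) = (n - 5)*(n - 3)*(n^4 - 2*n^3 - 12*n^2 + 40*n - 32) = (n - 5)*(n - 3)*(n - 2)*(n^3 - 12*n + 16) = (n - 5)*(n - 3)*(n - 2)^2*(n^2 + 2*n - 8) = (n - 5)*(n - 3)*(n - 2)^3*(n + 4)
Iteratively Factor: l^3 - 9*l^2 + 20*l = (l - 5)*(l^2 - 4*l) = (l - 5)*(l - 4)*(l)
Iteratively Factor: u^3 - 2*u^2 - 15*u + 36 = (u + 4)*(u^2 - 6*u + 9) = (u - 3)*(u + 4)*(u - 3)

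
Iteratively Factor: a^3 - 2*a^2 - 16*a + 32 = (a - 4)*(a^2 + 2*a - 8) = (a - 4)*(a - 2)*(a + 4)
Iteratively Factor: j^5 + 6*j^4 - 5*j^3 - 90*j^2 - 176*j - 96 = (j + 2)*(j^4 + 4*j^3 - 13*j^2 - 64*j - 48) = (j - 4)*(j + 2)*(j^3 + 8*j^2 + 19*j + 12) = (j - 4)*(j + 1)*(j + 2)*(j^2 + 7*j + 12) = (j - 4)*(j + 1)*(j + 2)*(j + 3)*(j + 4)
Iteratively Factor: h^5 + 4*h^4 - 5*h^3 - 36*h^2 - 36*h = (h + 3)*(h^4 + h^3 - 8*h^2 - 12*h) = h*(h + 3)*(h^3 + h^2 - 8*h - 12) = h*(h + 2)*(h + 3)*(h^2 - h - 6) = h*(h + 2)^2*(h + 3)*(h - 3)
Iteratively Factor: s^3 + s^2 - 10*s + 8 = (s - 2)*(s^2 + 3*s - 4) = (s - 2)*(s - 1)*(s + 4)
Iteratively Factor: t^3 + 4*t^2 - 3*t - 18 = (t + 3)*(t^2 + t - 6) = (t + 3)^2*(t - 2)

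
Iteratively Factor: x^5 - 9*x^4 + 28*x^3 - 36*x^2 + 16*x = (x - 2)*(x^4 - 7*x^3 + 14*x^2 - 8*x) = x*(x - 2)*(x^3 - 7*x^2 + 14*x - 8) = x*(x - 2)^2*(x^2 - 5*x + 4) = x*(x - 4)*(x - 2)^2*(x - 1)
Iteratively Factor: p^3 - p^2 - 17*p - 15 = (p + 1)*(p^2 - 2*p - 15) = (p - 5)*(p + 1)*(p + 3)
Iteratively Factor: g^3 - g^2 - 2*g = (g + 1)*(g^2 - 2*g) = g*(g + 1)*(g - 2)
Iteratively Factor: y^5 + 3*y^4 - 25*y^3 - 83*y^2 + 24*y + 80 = (y - 5)*(y^4 + 8*y^3 + 15*y^2 - 8*y - 16) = (y - 5)*(y - 1)*(y^3 + 9*y^2 + 24*y + 16) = (y - 5)*(y - 1)*(y + 4)*(y^2 + 5*y + 4) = (y - 5)*(y - 1)*(y + 1)*(y + 4)*(y + 4)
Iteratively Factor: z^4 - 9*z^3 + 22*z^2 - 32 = (z - 4)*(z^3 - 5*z^2 + 2*z + 8) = (z - 4)^2*(z^2 - z - 2) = (z - 4)^2*(z + 1)*(z - 2)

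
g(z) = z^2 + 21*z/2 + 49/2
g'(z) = 2*z + 21/2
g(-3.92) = -1.29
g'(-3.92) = 2.66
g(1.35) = 40.50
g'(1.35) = 13.20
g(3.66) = 76.33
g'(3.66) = 17.82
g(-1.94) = 7.89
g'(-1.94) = 6.62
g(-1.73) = 9.33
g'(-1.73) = 7.04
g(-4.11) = -1.76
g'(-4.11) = 2.28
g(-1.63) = 10.04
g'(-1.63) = 7.24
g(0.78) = 33.30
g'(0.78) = 12.06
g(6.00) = 123.50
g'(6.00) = 22.50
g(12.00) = 294.50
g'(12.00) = 34.50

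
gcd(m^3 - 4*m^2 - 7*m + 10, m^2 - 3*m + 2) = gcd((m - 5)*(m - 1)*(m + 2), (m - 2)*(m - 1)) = m - 1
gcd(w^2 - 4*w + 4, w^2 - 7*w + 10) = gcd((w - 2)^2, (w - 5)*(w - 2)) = w - 2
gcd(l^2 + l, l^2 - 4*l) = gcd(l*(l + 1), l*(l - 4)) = l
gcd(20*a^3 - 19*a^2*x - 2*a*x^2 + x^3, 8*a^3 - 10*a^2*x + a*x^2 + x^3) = -4*a^2 + 3*a*x + x^2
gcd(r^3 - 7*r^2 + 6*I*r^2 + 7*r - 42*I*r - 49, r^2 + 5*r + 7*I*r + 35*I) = r + 7*I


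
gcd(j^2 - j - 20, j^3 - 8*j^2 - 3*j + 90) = j - 5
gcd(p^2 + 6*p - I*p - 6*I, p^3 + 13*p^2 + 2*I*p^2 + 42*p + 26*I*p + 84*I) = p + 6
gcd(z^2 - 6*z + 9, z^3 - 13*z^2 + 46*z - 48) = z - 3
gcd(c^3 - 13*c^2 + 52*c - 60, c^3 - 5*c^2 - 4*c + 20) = c^2 - 7*c + 10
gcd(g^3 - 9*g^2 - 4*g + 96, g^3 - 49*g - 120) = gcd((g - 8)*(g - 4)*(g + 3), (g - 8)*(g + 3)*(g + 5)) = g^2 - 5*g - 24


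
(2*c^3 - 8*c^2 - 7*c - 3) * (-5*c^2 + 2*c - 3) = -10*c^5 + 44*c^4 + 13*c^3 + 25*c^2 + 15*c + 9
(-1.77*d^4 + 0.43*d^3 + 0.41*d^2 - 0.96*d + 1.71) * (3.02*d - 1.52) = -5.3454*d^5 + 3.989*d^4 + 0.5846*d^3 - 3.5224*d^2 + 6.6234*d - 2.5992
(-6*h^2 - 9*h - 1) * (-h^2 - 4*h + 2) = 6*h^4 + 33*h^3 + 25*h^2 - 14*h - 2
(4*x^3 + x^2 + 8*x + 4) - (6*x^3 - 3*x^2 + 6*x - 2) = -2*x^3 + 4*x^2 + 2*x + 6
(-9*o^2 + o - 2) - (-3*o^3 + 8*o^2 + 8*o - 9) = 3*o^3 - 17*o^2 - 7*o + 7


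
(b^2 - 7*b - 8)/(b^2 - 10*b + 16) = (b + 1)/(b - 2)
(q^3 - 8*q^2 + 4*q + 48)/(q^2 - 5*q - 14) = (q^2 - 10*q + 24)/(q - 7)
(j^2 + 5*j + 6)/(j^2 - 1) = (j^2 + 5*j + 6)/(j^2 - 1)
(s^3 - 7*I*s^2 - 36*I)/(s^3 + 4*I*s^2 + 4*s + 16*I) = (s^2 - 9*I*s - 18)/(s^2 + 2*I*s + 8)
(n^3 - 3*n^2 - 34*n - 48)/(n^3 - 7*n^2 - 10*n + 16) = (n + 3)/(n - 1)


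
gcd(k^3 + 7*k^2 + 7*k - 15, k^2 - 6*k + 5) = k - 1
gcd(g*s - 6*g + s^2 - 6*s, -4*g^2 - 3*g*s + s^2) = g + s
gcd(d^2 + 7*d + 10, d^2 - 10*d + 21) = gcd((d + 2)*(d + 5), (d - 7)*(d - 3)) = 1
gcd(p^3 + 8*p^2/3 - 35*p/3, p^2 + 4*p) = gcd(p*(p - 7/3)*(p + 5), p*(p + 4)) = p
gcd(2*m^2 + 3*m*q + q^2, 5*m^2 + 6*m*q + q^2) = m + q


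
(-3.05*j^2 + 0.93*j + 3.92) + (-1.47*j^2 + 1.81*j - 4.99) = -4.52*j^2 + 2.74*j - 1.07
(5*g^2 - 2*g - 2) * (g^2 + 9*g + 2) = 5*g^4 + 43*g^3 - 10*g^2 - 22*g - 4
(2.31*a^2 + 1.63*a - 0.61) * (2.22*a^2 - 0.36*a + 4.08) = 5.1282*a^4 + 2.787*a^3 + 7.4838*a^2 + 6.87*a - 2.4888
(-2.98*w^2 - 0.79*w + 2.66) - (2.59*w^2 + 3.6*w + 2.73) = -5.57*w^2 - 4.39*w - 0.0699999999999998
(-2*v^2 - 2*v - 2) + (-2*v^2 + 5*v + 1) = -4*v^2 + 3*v - 1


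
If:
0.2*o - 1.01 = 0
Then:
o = 5.05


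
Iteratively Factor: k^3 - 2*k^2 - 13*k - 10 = (k + 1)*(k^2 - 3*k - 10) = (k - 5)*(k + 1)*(k + 2)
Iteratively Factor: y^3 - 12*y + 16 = (y + 4)*(y^2 - 4*y + 4) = (y - 2)*(y + 4)*(y - 2)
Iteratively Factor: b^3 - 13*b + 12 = (b - 1)*(b^2 + b - 12) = (b - 3)*(b - 1)*(b + 4)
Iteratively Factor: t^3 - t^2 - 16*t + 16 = (t + 4)*(t^2 - 5*t + 4) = (t - 4)*(t + 4)*(t - 1)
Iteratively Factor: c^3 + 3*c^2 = (c)*(c^2 + 3*c) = c^2*(c + 3)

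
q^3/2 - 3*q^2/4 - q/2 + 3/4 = (q/2 + 1/2)*(q - 3/2)*(q - 1)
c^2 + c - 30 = (c - 5)*(c + 6)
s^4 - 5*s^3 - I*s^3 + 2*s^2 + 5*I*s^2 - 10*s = s*(s - 5)*(s - 2*I)*(s + I)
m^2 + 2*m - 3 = (m - 1)*(m + 3)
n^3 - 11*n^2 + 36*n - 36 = (n - 6)*(n - 3)*(n - 2)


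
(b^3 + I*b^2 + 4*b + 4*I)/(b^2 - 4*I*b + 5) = (b^2 + 4)/(b - 5*I)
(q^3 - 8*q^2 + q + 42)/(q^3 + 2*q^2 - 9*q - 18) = (q - 7)/(q + 3)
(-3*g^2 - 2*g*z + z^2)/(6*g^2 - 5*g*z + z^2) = (g + z)/(-2*g + z)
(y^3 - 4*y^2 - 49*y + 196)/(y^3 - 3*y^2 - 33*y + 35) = (y^2 + 3*y - 28)/(y^2 + 4*y - 5)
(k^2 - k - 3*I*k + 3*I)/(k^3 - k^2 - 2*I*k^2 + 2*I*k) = (k - 3*I)/(k*(k - 2*I))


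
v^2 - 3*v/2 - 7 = (v - 7/2)*(v + 2)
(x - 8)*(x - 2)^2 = x^3 - 12*x^2 + 36*x - 32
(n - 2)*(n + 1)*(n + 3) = n^3 + 2*n^2 - 5*n - 6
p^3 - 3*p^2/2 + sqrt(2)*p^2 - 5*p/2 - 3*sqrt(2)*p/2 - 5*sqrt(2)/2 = (p - 5/2)*(p + 1)*(p + sqrt(2))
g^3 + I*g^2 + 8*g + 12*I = (g - 3*I)*(g + 2*I)^2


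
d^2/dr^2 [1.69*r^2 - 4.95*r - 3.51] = 3.38000000000000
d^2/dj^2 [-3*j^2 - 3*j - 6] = -6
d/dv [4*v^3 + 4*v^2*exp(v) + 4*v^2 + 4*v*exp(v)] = 4*v^2*exp(v) + 12*v^2 + 12*v*exp(v) + 8*v + 4*exp(v)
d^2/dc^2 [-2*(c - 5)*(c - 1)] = -4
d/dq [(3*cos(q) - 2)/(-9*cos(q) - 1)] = 21*sin(q)/(9*cos(q) + 1)^2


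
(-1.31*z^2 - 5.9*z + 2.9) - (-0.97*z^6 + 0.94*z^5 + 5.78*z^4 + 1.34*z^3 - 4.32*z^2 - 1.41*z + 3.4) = 0.97*z^6 - 0.94*z^5 - 5.78*z^4 - 1.34*z^3 + 3.01*z^2 - 4.49*z - 0.5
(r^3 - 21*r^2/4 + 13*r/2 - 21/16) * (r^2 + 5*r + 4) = r^5 - r^4/4 - 63*r^3/4 + 163*r^2/16 + 311*r/16 - 21/4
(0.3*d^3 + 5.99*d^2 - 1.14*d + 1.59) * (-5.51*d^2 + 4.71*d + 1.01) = -1.653*d^5 - 31.5919*d^4 + 34.7973*d^3 - 8.0804*d^2 + 6.3375*d + 1.6059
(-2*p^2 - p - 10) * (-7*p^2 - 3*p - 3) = 14*p^4 + 13*p^3 + 79*p^2 + 33*p + 30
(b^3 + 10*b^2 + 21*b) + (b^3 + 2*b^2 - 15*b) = 2*b^3 + 12*b^2 + 6*b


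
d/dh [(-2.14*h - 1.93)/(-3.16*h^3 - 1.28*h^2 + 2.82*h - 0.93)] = (-13.5248*h^3 - 21.0356*h^2 - 4.9408*h + 7.4328)/(9.9856*h^6 + 8.0896*h^5 - 16.184*h^4 - 1.3416*h^3 + 10.3332*h^2 - 5.2452*h + 0.8649)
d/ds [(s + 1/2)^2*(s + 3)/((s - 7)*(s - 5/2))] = (4*s^4 - 76*s^3 + 45*s^2 + 554*s + 256)/(4*s^4 - 76*s^3 + 501*s^2 - 1330*s + 1225)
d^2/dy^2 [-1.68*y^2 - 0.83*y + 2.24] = -3.36000000000000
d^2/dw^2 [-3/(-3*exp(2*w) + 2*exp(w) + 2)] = 6*((1 - 6*exp(w))*(-3*exp(2*w) + 2*exp(w) + 2) - 4*(3*exp(w) - 1)^2*exp(w))*exp(w)/(-3*exp(2*w) + 2*exp(w) + 2)^3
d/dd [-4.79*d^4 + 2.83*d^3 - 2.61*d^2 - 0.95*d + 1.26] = -19.16*d^3 + 8.49*d^2 - 5.22*d - 0.95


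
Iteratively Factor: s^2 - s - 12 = (s - 4)*(s + 3)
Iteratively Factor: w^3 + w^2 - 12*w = (w - 3)*(w^2 + 4*w) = (w - 3)*(w + 4)*(w)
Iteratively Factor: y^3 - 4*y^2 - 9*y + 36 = (y - 3)*(y^2 - y - 12) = (y - 3)*(y + 3)*(y - 4)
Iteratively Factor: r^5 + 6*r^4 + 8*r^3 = (r + 4)*(r^4 + 2*r^3) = r*(r + 4)*(r^3 + 2*r^2) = r*(r + 2)*(r + 4)*(r^2) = r^2*(r + 2)*(r + 4)*(r)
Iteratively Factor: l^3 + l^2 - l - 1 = (l + 1)*(l^2 - 1) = (l - 1)*(l + 1)*(l + 1)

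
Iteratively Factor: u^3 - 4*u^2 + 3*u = (u - 3)*(u^2 - u) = u*(u - 3)*(u - 1)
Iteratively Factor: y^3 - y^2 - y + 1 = (y - 1)*(y^2 - 1) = (y - 1)^2*(y + 1)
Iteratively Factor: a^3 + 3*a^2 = (a + 3)*(a^2) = a*(a + 3)*(a)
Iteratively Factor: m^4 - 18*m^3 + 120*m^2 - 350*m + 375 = (m - 5)*(m^3 - 13*m^2 + 55*m - 75) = (m - 5)^2*(m^2 - 8*m + 15) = (m - 5)^3*(m - 3)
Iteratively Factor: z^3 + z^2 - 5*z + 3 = (z - 1)*(z^2 + 2*z - 3) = (z - 1)^2*(z + 3)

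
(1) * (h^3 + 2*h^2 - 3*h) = h^3 + 2*h^2 - 3*h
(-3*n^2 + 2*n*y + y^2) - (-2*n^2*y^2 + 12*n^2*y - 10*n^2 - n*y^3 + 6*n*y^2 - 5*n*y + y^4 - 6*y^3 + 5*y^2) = 2*n^2*y^2 - 12*n^2*y + 7*n^2 + n*y^3 - 6*n*y^2 + 7*n*y - y^4 + 6*y^3 - 4*y^2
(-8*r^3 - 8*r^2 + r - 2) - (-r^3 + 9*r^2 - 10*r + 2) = -7*r^3 - 17*r^2 + 11*r - 4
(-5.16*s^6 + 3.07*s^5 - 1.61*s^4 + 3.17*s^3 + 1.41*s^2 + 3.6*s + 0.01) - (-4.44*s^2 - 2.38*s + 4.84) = -5.16*s^6 + 3.07*s^5 - 1.61*s^4 + 3.17*s^3 + 5.85*s^2 + 5.98*s - 4.83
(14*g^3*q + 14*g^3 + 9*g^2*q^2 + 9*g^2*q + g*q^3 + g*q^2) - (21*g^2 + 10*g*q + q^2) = 14*g^3*q + 14*g^3 + 9*g^2*q^2 + 9*g^2*q - 21*g^2 + g*q^3 + g*q^2 - 10*g*q - q^2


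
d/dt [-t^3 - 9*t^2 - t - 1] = -3*t^2 - 18*t - 1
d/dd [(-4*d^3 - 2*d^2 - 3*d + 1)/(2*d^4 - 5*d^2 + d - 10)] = (-(12*d^2 + 4*d + 3)*(2*d^4 - 5*d^2 + d - 10) + (8*d^3 - 10*d + 1)*(4*d^3 + 2*d^2 + 3*d - 1))/(2*d^4 - 5*d^2 + d - 10)^2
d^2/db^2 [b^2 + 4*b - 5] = 2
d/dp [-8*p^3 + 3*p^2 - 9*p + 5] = -24*p^2 + 6*p - 9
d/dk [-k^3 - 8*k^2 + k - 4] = -3*k^2 - 16*k + 1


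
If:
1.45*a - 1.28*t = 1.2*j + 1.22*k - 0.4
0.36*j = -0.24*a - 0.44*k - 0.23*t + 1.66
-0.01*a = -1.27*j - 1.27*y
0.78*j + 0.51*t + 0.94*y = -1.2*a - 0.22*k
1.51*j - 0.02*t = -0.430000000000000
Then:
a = 0.67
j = -0.34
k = 5.90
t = -4.23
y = 0.35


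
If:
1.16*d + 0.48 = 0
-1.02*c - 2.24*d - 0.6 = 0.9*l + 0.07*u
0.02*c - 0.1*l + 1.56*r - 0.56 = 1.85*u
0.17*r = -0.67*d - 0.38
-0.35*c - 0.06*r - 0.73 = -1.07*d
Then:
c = -3.25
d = -0.41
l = 4.13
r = -0.60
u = -1.07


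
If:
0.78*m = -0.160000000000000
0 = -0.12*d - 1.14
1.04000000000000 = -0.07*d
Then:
No Solution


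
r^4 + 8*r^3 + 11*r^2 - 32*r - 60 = (r - 2)*(r + 2)*(r + 3)*(r + 5)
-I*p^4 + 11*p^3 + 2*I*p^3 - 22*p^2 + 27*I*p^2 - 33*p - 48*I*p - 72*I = (p - 3)*(p + 3*I)*(p + 8*I)*(-I*p - I)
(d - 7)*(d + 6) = d^2 - d - 42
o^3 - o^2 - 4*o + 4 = (o - 2)*(o - 1)*(o + 2)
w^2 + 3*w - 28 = (w - 4)*(w + 7)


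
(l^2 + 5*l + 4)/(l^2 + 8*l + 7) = (l + 4)/(l + 7)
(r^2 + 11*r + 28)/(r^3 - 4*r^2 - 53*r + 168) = (r + 4)/(r^2 - 11*r + 24)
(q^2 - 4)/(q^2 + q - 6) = (q + 2)/(q + 3)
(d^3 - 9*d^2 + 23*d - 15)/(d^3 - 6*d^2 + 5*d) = (d - 3)/d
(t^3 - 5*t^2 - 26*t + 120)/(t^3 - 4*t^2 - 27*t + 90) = (t - 4)/(t - 3)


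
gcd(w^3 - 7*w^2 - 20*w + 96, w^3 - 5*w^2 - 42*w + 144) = w^2 - 11*w + 24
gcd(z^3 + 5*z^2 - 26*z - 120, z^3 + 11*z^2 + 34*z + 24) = z^2 + 10*z + 24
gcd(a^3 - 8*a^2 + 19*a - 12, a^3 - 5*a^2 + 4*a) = a^2 - 5*a + 4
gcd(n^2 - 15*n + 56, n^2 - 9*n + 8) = n - 8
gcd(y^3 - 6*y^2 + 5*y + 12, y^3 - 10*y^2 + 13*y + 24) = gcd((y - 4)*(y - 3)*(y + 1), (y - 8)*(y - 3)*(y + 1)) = y^2 - 2*y - 3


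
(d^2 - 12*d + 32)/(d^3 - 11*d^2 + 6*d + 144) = (d - 4)/(d^2 - 3*d - 18)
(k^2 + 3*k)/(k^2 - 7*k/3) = 3*(k + 3)/(3*k - 7)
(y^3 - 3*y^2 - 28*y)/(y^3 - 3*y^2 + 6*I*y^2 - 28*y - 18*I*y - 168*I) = y/(y + 6*I)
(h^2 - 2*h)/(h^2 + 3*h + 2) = h*(h - 2)/(h^2 + 3*h + 2)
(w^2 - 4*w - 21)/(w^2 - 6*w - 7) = (w + 3)/(w + 1)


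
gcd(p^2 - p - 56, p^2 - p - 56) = p^2 - p - 56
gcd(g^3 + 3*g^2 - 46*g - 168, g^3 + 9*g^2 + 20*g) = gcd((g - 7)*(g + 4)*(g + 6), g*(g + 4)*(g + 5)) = g + 4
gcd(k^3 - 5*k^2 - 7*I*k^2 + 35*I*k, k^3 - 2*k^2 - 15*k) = k^2 - 5*k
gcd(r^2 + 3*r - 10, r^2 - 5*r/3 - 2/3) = r - 2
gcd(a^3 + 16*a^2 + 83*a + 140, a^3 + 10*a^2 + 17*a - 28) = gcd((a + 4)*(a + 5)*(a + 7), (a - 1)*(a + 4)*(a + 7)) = a^2 + 11*a + 28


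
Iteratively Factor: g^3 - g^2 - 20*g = (g - 5)*(g^2 + 4*g) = (g - 5)*(g + 4)*(g)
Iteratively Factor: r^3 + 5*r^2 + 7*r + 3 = (r + 3)*(r^2 + 2*r + 1) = (r + 1)*(r + 3)*(r + 1)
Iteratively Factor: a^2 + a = (a)*(a + 1)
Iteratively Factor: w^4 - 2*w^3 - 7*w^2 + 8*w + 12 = (w - 2)*(w^3 - 7*w - 6) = (w - 2)*(w + 1)*(w^2 - w - 6) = (w - 2)*(w + 1)*(w + 2)*(w - 3)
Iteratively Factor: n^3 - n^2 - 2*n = (n + 1)*(n^2 - 2*n) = (n - 2)*(n + 1)*(n)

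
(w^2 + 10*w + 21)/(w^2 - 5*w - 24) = (w + 7)/(w - 8)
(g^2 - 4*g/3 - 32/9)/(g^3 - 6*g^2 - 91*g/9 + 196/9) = (9*g^2 - 12*g - 32)/(9*g^3 - 54*g^2 - 91*g + 196)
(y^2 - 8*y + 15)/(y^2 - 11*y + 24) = (y - 5)/(y - 8)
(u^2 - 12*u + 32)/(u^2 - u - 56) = (u - 4)/(u + 7)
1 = 1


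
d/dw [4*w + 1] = 4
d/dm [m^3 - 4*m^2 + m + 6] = 3*m^2 - 8*m + 1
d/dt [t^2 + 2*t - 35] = 2*t + 2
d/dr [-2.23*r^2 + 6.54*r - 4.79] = 6.54 - 4.46*r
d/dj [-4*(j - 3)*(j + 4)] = -8*j - 4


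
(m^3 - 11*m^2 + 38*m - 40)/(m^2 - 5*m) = m - 6 + 8/m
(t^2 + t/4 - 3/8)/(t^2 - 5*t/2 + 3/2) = (8*t^2 + 2*t - 3)/(4*(2*t^2 - 5*t + 3))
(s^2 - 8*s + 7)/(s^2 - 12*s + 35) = (s - 1)/(s - 5)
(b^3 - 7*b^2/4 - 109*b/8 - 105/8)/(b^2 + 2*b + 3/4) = (4*b^2 - 13*b - 35)/(2*(2*b + 1))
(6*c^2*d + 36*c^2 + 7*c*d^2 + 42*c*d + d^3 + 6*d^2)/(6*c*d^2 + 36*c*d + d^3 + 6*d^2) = (c + d)/d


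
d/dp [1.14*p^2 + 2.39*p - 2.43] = 2.28*p + 2.39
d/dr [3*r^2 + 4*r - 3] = 6*r + 4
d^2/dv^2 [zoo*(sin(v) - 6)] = zoo*sin(v)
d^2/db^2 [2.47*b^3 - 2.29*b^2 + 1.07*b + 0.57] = 14.82*b - 4.58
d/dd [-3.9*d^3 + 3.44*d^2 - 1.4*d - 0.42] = -11.7*d^2 + 6.88*d - 1.4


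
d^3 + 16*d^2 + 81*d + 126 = (d + 3)*(d + 6)*(d + 7)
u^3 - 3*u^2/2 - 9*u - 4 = (u - 4)*(u + 1/2)*(u + 2)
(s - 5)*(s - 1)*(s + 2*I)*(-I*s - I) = -I*s^4 + 2*s^3 + 5*I*s^3 - 10*s^2 + I*s^2 - 2*s - 5*I*s + 10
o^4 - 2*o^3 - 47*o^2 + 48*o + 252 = (o - 7)*(o - 3)*(o + 2)*(o + 6)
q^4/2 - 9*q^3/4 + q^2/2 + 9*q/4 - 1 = (q/2 + 1/2)*(q - 4)*(q - 1)*(q - 1/2)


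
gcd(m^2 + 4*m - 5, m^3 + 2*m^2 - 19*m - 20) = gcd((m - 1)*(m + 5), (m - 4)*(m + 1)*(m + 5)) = m + 5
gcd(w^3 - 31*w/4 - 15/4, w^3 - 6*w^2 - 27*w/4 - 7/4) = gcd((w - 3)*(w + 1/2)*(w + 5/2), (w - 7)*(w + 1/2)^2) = w + 1/2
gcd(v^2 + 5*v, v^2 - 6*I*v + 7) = 1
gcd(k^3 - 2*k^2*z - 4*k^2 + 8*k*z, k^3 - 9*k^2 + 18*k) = k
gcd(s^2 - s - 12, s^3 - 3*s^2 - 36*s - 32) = 1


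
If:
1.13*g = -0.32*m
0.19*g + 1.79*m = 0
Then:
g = 0.00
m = 0.00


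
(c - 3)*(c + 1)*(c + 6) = c^3 + 4*c^2 - 15*c - 18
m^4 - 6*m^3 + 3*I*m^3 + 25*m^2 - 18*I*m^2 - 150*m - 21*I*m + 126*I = (m - 6)*(m - 3*I)*(m - I)*(m + 7*I)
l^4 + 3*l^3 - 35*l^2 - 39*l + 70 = (l - 5)*(l - 1)*(l + 2)*(l + 7)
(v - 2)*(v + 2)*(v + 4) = v^3 + 4*v^2 - 4*v - 16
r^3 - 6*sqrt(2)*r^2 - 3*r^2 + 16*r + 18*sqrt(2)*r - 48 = (r - 3)*(r - 4*sqrt(2))*(r - 2*sqrt(2))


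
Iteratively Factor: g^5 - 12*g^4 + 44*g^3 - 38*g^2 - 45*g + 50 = (g - 1)*(g^4 - 11*g^3 + 33*g^2 - 5*g - 50) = (g - 1)*(g + 1)*(g^3 - 12*g^2 + 45*g - 50) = (g - 5)*(g - 1)*(g + 1)*(g^2 - 7*g + 10) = (g - 5)*(g - 2)*(g - 1)*(g + 1)*(g - 5)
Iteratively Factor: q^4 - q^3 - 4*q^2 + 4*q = (q - 2)*(q^3 + q^2 - 2*q) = (q - 2)*(q - 1)*(q^2 + 2*q) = q*(q - 2)*(q - 1)*(q + 2)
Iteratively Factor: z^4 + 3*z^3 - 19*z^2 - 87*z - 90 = (z + 3)*(z^3 - 19*z - 30) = (z + 3)^2*(z^2 - 3*z - 10) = (z + 2)*(z + 3)^2*(z - 5)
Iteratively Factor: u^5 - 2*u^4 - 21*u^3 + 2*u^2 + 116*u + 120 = (u - 5)*(u^4 + 3*u^3 - 6*u^2 - 28*u - 24) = (u - 5)*(u - 3)*(u^3 + 6*u^2 + 12*u + 8) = (u - 5)*(u - 3)*(u + 2)*(u^2 + 4*u + 4) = (u - 5)*(u - 3)*(u + 2)^2*(u + 2)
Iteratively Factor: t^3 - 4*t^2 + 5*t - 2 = (t - 1)*(t^2 - 3*t + 2) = (t - 1)^2*(t - 2)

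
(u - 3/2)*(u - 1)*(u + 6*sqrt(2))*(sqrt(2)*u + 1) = sqrt(2)*u^4 - 5*sqrt(2)*u^3/2 + 13*u^3 - 65*u^2/2 + 15*sqrt(2)*u^2/2 - 15*sqrt(2)*u + 39*u/2 + 9*sqrt(2)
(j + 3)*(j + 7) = j^2 + 10*j + 21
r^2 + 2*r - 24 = (r - 4)*(r + 6)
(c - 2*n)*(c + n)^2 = c^3 - 3*c*n^2 - 2*n^3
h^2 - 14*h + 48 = (h - 8)*(h - 6)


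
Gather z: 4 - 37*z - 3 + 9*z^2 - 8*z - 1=9*z^2 - 45*z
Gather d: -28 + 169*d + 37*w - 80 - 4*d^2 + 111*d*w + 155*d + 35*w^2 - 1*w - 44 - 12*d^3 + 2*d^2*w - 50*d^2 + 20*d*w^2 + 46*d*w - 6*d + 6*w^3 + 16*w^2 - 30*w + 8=-12*d^3 + d^2*(2*w - 54) + d*(20*w^2 + 157*w + 318) + 6*w^3 + 51*w^2 + 6*w - 144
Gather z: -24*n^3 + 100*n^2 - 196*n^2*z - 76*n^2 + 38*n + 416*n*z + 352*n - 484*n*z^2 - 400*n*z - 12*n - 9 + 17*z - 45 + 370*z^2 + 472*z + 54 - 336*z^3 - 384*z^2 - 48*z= -24*n^3 + 24*n^2 + 378*n - 336*z^3 + z^2*(-484*n - 14) + z*(-196*n^2 + 16*n + 441)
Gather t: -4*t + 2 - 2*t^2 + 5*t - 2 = -2*t^2 + t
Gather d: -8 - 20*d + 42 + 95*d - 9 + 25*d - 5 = 100*d + 20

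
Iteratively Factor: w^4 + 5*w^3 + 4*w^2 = (w)*(w^3 + 5*w^2 + 4*w) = w^2*(w^2 + 5*w + 4) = w^2*(w + 1)*(w + 4)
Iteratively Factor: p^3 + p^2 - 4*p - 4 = (p + 1)*(p^2 - 4) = (p - 2)*(p + 1)*(p + 2)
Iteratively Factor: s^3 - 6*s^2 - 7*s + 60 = (s - 4)*(s^2 - 2*s - 15) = (s - 4)*(s + 3)*(s - 5)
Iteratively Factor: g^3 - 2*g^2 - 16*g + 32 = (g + 4)*(g^2 - 6*g + 8) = (g - 4)*(g + 4)*(g - 2)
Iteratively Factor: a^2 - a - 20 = (a - 5)*(a + 4)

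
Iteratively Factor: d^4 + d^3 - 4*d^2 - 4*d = (d + 2)*(d^3 - d^2 - 2*d) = d*(d + 2)*(d^2 - d - 2) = d*(d + 1)*(d + 2)*(d - 2)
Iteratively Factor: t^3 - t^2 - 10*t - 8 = (t - 4)*(t^2 + 3*t + 2) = (t - 4)*(t + 1)*(t + 2)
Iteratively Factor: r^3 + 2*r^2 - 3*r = (r)*(r^2 + 2*r - 3) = r*(r - 1)*(r + 3)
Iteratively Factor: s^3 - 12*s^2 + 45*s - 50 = (s - 5)*(s^2 - 7*s + 10) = (s - 5)^2*(s - 2)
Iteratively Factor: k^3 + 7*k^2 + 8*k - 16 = (k - 1)*(k^2 + 8*k + 16) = (k - 1)*(k + 4)*(k + 4)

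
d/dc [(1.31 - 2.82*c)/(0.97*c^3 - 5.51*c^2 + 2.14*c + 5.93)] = (5.4708*c^3 - 19.3503*c^2 + 14.4362*c - 19.526)/(0.9409*c^6 - 10.6894*c^5 + 34.5117*c^4 - 12.0786*c^3 - 60.769*c^2 + 25.3804*c + 35.1649)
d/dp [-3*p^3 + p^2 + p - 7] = -9*p^2 + 2*p + 1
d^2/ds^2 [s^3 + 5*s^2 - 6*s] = 6*s + 10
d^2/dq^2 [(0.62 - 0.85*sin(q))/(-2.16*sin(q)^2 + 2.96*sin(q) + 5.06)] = (-3.96576*sin(q)^5 + 6.136128*sin(q)^4 - 59.701536*sin(q)^3 + 27.912528*sin(q)^2 + 48.47598*sin(q) - 49.879008)/(10.077696*sin(q)^6 - 41.430528*sin(q)^5 - 14.04864*sin(q)^4 + 168.17536*sin(q)^3 + 32.91024*sin(q)^2 - 227.359968*sin(q) - 129.554216)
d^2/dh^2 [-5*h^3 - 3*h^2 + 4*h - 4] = -30*h - 6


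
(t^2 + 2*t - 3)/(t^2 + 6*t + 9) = (t - 1)/(t + 3)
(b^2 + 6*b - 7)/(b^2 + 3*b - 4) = (b + 7)/(b + 4)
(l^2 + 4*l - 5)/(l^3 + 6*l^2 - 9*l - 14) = (l^2 + 4*l - 5)/(l^3 + 6*l^2 - 9*l - 14)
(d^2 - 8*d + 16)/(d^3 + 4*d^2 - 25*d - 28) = (d - 4)/(d^2 + 8*d + 7)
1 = 1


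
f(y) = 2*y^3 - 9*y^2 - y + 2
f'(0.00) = -1.00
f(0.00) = 2.00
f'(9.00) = 323.00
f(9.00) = 722.00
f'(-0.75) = 15.88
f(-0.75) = -3.16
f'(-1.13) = 27.00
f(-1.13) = -11.25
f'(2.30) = -10.66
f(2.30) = -23.58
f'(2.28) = -10.85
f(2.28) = -23.36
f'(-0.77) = 16.42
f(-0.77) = -3.48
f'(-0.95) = 21.52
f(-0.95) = -6.89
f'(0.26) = -5.27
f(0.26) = 1.17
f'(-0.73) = 15.34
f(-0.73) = -2.84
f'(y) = 6*y^2 - 18*y - 1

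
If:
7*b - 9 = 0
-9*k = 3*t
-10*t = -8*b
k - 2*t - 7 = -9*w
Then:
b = 9/7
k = -12/35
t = 36/35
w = 47/45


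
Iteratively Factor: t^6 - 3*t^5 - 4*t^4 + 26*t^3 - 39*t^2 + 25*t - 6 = (t - 1)*(t^5 - 2*t^4 - 6*t^3 + 20*t^2 - 19*t + 6) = (t - 1)*(t + 3)*(t^4 - 5*t^3 + 9*t^2 - 7*t + 2) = (t - 1)^2*(t + 3)*(t^3 - 4*t^2 + 5*t - 2) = (t - 1)^3*(t + 3)*(t^2 - 3*t + 2) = (t - 2)*(t - 1)^3*(t + 3)*(t - 1)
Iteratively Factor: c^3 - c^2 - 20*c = (c - 5)*(c^2 + 4*c) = c*(c - 5)*(c + 4)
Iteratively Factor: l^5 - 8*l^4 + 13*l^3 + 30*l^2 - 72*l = (l - 3)*(l^4 - 5*l^3 - 2*l^2 + 24*l) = (l - 3)*(l + 2)*(l^3 - 7*l^2 + 12*l) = l*(l - 3)*(l + 2)*(l^2 - 7*l + 12) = l*(l - 4)*(l - 3)*(l + 2)*(l - 3)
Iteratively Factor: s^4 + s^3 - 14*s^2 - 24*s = (s + 3)*(s^3 - 2*s^2 - 8*s) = s*(s + 3)*(s^2 - 2*s - 8) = s*(s - 4)*(s + 3)*(s + 2)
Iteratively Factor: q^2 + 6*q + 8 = (q + 2)*(q + 4)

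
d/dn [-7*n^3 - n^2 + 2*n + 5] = -21*n^2 - 2*n + 2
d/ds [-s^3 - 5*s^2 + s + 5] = -3*s^2 - 10*s + 1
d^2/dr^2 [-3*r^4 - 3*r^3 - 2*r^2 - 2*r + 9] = -36*r^2 - 18*r - 4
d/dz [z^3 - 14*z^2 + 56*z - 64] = 3*z^2 - 28*z + 56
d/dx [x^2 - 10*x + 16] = 2*x - 10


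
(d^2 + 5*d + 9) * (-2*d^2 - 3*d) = -2*d^4 - 13*d^3 - 33*d^2 - 27*d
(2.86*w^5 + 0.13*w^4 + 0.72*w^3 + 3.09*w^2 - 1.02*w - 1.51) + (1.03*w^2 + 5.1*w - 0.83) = 2.86*w^5 + 0.13*w^4 + 0.72*w^3 + 4.12*w^2 + 4.08*w - 2.34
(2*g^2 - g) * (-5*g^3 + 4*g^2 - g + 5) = -10*g^5 + 13*g^4 - 6*g^3 + 11*g^2 - 5*g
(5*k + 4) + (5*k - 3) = 10*k + 1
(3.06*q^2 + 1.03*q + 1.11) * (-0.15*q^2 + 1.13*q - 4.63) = -0.459*q^4 + 3.3033*q^3 - 13.1704*q^2 - 3.5146*q - 5.1393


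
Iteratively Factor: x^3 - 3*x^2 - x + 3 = (x - 1)*(x^2 - 2*x - 3) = (x - 3)*(x - 1)*(x + 1)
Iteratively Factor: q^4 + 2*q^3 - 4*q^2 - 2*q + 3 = (q + 3)*(q^3 - q^2 - q + 1) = (q - 1)*(q + 3)*(q^2 - 1) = (q - 1)*(q + 1)*(q + 3)*(q - 1)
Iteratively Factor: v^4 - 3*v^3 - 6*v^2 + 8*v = (v + 2)*(v^3 - 5*v^2 + 4*v) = (v - 4)*(v + 2)*(v^2 - v) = (v - 4)*(v - 1)*(v + 2)*(v)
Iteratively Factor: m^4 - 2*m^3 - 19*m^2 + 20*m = (m - 5)*(m^3 + 3*m^2 - 4*m) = (m - 5)*(m + 4)*(m^2 - m) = m*(m - 5)*(m + 4)*(m - 1)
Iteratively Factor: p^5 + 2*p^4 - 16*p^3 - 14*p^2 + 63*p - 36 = (p - 1)*(p^4 + 3*p^3 - 13*p^2 - 27*p + 36) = (p - 1)*(p + 3)*(p^3 - 13*p + 12) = (p - 1)*(p + 3)*(p + 4)*(p^2 - 4*p + 3) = (p - 3)*(p - 1)*(p + 3)*(p + 4)*(p - 1)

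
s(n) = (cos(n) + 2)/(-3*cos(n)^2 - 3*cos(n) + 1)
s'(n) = (-6*sin(n)*cos(n) - 3*sin(n))*(cos(n) + 2)/(-3*cos(n)^2 - 3*cos(n) + 1)^2 - sin(n)/(-3*cos(n)^2 - 3*cos(n) + 1) = (3*sin(n)^2 - 12*cos(n) - 10)*sin(n)/(3*cos(n)^2 + 3*cos(n) - 1)^2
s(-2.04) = 0.89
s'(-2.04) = 0.64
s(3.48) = 0.91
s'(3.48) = -0.41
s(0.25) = -0.63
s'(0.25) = -0.24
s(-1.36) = 9.17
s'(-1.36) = 162.42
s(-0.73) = -0.95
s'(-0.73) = 1.39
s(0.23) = -0.62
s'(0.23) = -0.22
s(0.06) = -0.60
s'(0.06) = -0.05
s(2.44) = 0.80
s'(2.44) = 0.11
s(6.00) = -0.64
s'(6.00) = 0.28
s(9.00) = 0.88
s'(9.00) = 0.38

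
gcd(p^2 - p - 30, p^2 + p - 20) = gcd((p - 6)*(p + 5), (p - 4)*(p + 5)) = p + 5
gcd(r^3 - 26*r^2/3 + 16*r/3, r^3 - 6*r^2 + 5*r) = r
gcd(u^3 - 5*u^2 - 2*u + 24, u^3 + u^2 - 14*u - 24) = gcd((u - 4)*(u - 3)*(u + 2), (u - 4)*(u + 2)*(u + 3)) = u^2 - 2*u - 8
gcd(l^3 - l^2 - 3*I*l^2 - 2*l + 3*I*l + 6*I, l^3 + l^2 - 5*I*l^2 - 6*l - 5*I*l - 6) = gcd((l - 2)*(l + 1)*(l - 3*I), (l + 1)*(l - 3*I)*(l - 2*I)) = l^2 + l*(1 - 3*I) - 3*I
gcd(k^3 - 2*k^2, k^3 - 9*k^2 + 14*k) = k^2 - 2*k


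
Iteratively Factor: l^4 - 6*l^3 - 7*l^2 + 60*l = (l - 5)*(l^3 - l^2 - 12*l) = l*(l - 5)*(l^2 - l - 12) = l*(l - 5)*(l - 4)*(l + 3)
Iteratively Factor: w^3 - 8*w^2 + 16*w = (w)*(w^2 - 8*w + 16) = w*(w - 4)*(w - 4)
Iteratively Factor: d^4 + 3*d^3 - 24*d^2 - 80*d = (d + 4)*(d^3 - d^2 - 20*d) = d*(d + 4)*(d^2 - d - 20) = d*(d + 4)^2*(d - 5)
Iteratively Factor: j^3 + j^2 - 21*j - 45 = (j - 5)*(j^2 + 6*j + 9) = (j - 5)*(j + 3)*(j + 3)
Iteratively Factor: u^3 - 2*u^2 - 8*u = (u + 2)*(u^2 - 4*u) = (u - 4)*(u + 2)*(u)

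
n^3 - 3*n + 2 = (n - 1)^2*(n + 2)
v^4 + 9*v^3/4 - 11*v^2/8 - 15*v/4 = v*(v - 5/4)*(v + 3/2)*(v + 2)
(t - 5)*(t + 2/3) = t^2 - 13*t/3 - 10/3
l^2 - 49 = (l - 7)*(l + 7)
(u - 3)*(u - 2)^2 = u^3 - 7*u^2 + 16*u - 12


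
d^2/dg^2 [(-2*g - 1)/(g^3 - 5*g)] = 2*(-6*g^5 - 6*g^4 - 10*g^3 + 15*g^2 - 25)/(g^3*(g^6 - 15*g^4 + 75*g^2 - 125))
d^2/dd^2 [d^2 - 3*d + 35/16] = 2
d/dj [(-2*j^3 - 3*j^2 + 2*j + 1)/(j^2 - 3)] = 2*(-j^4 + 8*j^2 + 8*j - 3)/(j^4 - 6*j^2 + 9)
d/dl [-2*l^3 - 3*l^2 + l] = -6*l^2 - 6*l + 1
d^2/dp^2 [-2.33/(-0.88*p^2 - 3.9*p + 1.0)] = (-3.608704*p^2 - 15.99312*p + 2.33*(1.76*p + 3.9)*(3.52*p + 7.8) + 4.1008)/(0.88*p^2 + 3.9*p - 1.0)^3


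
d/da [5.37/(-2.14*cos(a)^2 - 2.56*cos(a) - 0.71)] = -(22.9836*cos(a) + 13.7472)*sin(a)/(2.14*cos(a)^2 + 2.56*cos(a) + 0.71)^2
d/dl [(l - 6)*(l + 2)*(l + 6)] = 3*l^2 + 4*l - 36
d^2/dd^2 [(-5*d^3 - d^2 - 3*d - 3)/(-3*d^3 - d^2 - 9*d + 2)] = 2*(-6*d^6 - 324*d^5 + 288*d^4 + 442*d^3 + 96*d^2 + 213*d + 307)/(27*d^9 + 27*d^8 + 252*d^7 + 109*d^6 + 720*d^5 - 87*d^4 + 657*d^3 - 474*d^2 + 108*d - 8)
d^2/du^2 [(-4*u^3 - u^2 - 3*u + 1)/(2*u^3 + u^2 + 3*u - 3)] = 8*(u^6 + 9*u^5 - 30*u^4 - 14*u^3 + 3*u^2 - 27*u - 6)/(8*u^9 + 12*u^8 + 42*u^7 + u^6 + 27*u^5 - 90*u^4 + 27*u^3 - 54*u^2 + 81*u - 27)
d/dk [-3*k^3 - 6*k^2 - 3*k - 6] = -9*k^2 - 12*k - 3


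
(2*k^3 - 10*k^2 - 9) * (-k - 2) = -2*k^4 + 6*k^3 + 20*k^2 + 9*k + 18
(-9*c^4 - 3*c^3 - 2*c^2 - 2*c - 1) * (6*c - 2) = -54*c^5 - 6*c^3 - 8*c^2 - 2*c + 2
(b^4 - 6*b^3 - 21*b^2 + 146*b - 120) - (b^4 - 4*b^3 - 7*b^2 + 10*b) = -2*b^3 - 14*b^2 + 136*b - 120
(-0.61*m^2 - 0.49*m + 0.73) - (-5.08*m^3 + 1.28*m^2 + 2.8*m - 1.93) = 5.08*m^3 - 1.89*m^2 - 3.29*m + 2.66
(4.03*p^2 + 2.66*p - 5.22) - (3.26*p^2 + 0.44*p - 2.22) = 0.77*p^2 + 2.22*p - 3.0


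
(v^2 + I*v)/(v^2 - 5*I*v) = (v + I)/(v - 5*I)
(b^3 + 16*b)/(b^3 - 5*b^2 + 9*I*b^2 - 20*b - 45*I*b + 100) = b*(b - 4*I)/(b^2 + 5*b*(-1 + I) - 25*I)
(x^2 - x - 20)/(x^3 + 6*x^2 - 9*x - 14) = (x^2 - x - 20)/(x^3 + 6*x^2 - 9*x - 14)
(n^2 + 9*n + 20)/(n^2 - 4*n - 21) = (n^2 + 9*n + 20)/(n^2 - 4*n - 21)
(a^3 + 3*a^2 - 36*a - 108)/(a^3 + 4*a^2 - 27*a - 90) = (a - 6)/(a - 5)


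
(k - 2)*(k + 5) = k^2 + 3*k - 10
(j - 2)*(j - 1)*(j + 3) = j^3 - 7*j + 6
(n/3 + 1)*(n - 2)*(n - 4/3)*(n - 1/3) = n^4/3 - 2*n^3/9 - 65*n^2/27 + 94*n/27 - 8/9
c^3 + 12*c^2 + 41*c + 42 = (c + 2)*(c + 3)*(c + 7)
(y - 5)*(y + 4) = y^2 - y - 20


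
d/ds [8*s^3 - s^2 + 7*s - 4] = 24*s^2 - 2*s + 7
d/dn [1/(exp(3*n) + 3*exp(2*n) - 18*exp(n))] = 3*(-exp(2*n) - 2*exp(n) + 6)*exp(-n)/(exp(2*n) + 3*exp(n) - 18)^2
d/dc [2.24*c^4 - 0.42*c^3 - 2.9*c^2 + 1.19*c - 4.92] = 8.96*c^3 - 1.26*c^2 - 5.8*c + 1.19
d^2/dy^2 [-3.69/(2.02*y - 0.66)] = -30.113352/(2.02*y - 0.66)^3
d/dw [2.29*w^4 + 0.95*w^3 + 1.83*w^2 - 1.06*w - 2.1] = 9.16*w^3 + 2.85*w^2 + 3.66*w - 1.06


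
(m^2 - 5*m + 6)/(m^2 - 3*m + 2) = (m - 3)/(m - 1)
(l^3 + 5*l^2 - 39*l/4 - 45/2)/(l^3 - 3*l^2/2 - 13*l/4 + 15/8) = 2*(l + 6)/(2*l - 1)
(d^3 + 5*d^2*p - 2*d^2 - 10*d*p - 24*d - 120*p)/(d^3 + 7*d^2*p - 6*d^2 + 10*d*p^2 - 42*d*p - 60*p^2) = (d + 4)/(d + 2*p)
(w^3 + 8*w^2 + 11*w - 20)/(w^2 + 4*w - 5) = w + 4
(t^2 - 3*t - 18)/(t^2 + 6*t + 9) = (t - 6)/(t + 3)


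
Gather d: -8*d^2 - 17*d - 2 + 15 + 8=-8*d^2 - 17*d + 21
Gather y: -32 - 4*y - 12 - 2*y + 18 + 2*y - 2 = -4*y - 28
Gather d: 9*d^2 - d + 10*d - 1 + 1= 9*d^2 + 9*d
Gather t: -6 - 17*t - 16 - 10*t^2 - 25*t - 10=-10*t^2 - 42*t - 32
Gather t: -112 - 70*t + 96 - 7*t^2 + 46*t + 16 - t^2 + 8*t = -8*t^2 - 16*t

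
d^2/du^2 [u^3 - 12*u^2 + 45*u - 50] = 6*u - 24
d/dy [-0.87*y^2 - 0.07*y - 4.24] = -1.74*y - 0.07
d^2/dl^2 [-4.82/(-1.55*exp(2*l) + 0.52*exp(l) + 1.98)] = ((2.5064 - 29.884*exp(l))*(-1.55*exp(2*l) + 0.52*exp(l) + 1.98) - 4.82*(3.1*exp(l) - 0.52)*(6.2*exp(l) - 1.04)*exp(l))*exp(l)/(-1.55*exp(2*l) + 0.52*exp(l) + 1.98)^3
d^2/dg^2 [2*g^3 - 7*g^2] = 12*g - 14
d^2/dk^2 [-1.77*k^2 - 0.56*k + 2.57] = -3.54000000000000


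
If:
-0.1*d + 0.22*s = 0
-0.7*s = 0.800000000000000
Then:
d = -2.51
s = -1.14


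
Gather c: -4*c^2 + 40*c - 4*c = -4*c^2 + 36*c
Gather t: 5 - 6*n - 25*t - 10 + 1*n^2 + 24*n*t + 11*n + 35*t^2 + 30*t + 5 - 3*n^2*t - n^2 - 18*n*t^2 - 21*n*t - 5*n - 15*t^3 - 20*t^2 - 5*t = -15*t^3 + t^2*(15 - 18*n) + t*(-3*n^2 + 3*n)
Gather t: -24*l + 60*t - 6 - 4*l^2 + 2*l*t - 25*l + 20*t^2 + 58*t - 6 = -4*l^2 - 49*l + 20*t^2 + t*(2*l + 118) - 12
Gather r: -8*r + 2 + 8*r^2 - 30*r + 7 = 8*r^2 - 38*r + 9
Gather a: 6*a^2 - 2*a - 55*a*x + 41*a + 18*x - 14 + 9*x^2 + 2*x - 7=6*a^2 + a*(39 - 55*x) + 9*x^2 + 20*x - 21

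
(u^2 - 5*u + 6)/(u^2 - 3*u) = (u - 2)/u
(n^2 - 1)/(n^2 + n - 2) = (n + 1)/(n + 2)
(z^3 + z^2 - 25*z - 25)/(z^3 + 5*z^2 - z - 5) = (z - 5)/(z - 1)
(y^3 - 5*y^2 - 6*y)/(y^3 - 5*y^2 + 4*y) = (y^2 - 5*y - 6)/(y^2 - 5*y + 4)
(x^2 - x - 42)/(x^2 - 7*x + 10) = (x^2 - x - 42)/(x^2 - 7*x + 10)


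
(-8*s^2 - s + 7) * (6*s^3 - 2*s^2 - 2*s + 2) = -48*s^5 + 10*s^4 + 60*s^3 - 28*s^2 - 16*s + 14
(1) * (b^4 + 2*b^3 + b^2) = b^4 + 2*b^3 + b^2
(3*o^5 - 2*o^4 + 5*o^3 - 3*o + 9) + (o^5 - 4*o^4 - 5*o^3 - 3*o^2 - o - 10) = 4*o^5 - 6*o^4 - 3*o^2 - 4*o - 1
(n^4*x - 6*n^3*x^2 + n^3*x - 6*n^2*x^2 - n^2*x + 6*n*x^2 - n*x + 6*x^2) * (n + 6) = n^5*x - 6*n^4*x^2 + 7*n^4*x - 42*n^3*x^2 + 5*n^3*x - 30*n^2*x^2 - 7*n^2*x + 42*n*x^2 - 6*n*x + 36*x^2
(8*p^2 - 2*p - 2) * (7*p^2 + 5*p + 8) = 56*p^4 + 26*p^3 + 40*p^2 - 26*p - 16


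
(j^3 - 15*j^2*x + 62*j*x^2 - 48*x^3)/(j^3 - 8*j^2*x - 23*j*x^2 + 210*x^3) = (-j^2 + 9*j*x - 8*x^2)/(-j^2 + 2*j*x + 35*x^2)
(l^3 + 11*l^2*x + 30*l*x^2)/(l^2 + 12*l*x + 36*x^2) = l*(l + 5*x)/(l + 6*x)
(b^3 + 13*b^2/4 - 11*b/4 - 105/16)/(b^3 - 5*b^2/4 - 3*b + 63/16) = (8*b^2 + 38*b + 35)/(8*b^2 + 2*b - 21)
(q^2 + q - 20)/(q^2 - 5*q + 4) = (q + 5)/(q - 1)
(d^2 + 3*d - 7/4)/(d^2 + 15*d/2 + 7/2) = (4*d^2 + 12*d - 7)/(2*(2*d^2 + 15*d + 7))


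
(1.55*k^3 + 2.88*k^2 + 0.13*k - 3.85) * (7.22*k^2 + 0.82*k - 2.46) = 11.191*k^5 + 22.0646*k^4 - 0.5128*k^3 - 34.7752*k^2 - 3.4768*k + 9.471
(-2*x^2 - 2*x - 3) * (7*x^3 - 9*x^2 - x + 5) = -14*x^5 + 4*x^4 - x^3 + 19*x^2 - 7*x - 15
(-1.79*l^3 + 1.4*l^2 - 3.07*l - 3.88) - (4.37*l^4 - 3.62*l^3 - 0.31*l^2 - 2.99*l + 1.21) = -4.37*l^4 + 1.83*l^3 + 1.71*l^2 - 0.0799999999999996*l - 5.09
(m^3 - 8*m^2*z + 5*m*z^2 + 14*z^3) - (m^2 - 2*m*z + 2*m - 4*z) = m^3 - 8*m^2*z - m^2 + 5*m*z^2 + 2*m*z - 2*m + 14*z^3 + 4*z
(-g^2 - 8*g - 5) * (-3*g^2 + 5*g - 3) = 3*g^4 + 19*g^3 - 22*g^2 - g + 15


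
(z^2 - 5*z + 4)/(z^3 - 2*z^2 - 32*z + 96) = (z - 1)/(z^2 + 2*z - 24)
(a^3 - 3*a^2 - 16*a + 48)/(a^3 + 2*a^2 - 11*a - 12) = (a - 4)/(a + 1)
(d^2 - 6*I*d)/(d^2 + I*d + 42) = d/(d + 7*I)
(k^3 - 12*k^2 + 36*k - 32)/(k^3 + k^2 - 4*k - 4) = (k^2 - 10*k + 16)/(k^2 + 3*k + 2)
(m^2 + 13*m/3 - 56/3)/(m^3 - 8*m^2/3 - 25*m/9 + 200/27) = 9*(m + 7)/(9*m^2 - 25)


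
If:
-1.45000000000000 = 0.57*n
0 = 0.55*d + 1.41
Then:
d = -2.56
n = -2.54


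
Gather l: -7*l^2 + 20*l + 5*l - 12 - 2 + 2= -7*l^2 + 25*l - 12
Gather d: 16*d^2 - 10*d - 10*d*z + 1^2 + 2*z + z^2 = 16*d^2 + d*(-10*z - 10) + z^2 + 2*z + 1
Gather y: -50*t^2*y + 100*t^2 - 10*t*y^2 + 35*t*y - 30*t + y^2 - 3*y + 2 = 100*t^2 - 30*t + y^2*(1 - 10*t) + y*(-50*t^2 + 35*t - 3) + 2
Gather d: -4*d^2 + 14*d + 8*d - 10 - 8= -4*d^2 + 22*d - 18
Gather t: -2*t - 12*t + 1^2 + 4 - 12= -14*t - 7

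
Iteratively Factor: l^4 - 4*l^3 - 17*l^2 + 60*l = (l)*(l^3 - 4*l^2 - 17*l + 60) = l*(l - 3)*(l^2 - l - 20) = l*(l - 3)*(l + 4)*(l - 5)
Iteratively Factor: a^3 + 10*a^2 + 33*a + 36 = (a + 4)*(a^2 + 6*a + 9) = (a + 3)*(a + 4)*(a + 3)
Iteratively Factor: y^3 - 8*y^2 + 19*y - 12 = (y - 1)*(y^2 - 7*y + 12) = (y - 4)*(y - 1)*(y - 3)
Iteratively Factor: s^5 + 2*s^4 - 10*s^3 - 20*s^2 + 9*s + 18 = (s - 1)*(s^4 + 3*s^3 - 7*s^2 - 27*s - 18) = (s - 1)*(s + 2)*(s^3 + s^2 - 9*s - 9) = (s - 1)*(s + 2)*(s + 3)*(s^2 - 2*s - 3) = (s - 3)*(s - 1)*(s + 2)*(s + 3)*(s + 1)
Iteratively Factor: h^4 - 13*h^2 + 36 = (h - 3)*(h^3 + 3*h^2 - 4*h - 12) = (h - 3)*(h + 2)*(h^2 + h - 6) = (h - 3)*(h + 2)*(h + 3)*(h - 2)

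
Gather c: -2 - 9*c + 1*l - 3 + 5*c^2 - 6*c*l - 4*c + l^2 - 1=5*c^2 + c*(-6*l - 13) + l^2 + l - 6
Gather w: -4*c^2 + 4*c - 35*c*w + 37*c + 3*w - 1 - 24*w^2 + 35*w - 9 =-4*c^2 + 41*c - 24*w^2 + w*(38 - 35*c) - 10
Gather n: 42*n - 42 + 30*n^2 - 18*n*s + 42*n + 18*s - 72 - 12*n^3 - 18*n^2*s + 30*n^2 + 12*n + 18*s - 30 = -12*n^3 + n^2*(60 - 18*s) + n*(96 - 18*s) + 36*s - 144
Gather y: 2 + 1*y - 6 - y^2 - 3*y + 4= -y^2 - 2*y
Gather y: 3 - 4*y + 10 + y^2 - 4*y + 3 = y^2 - 8*y + 16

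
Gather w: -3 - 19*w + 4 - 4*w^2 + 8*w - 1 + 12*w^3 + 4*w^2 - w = 12*w^3 - 12*w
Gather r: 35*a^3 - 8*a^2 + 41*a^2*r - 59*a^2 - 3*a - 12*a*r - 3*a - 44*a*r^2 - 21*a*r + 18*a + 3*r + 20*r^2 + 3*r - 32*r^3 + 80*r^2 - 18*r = 35*a^3 - 67*a^2 + 12*a - 32*r^3 + r^2*(100 - 44*a) + r*(41*a^2 - 33*a - 12)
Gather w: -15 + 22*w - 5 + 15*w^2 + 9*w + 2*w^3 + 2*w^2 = 2*w^3 + 17*w^2 + 31*w - 20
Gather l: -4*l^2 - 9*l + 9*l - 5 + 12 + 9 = 16 - 4*l^2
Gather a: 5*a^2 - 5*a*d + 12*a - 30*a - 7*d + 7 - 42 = 5*a^2 + a*(-5*d - 18) - 7*d - 35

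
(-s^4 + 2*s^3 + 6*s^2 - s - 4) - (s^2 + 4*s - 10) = -s^4 + 2*s^3 + 5*s^2 - 5*s + 6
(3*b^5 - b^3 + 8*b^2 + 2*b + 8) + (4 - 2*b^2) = 3*b^5 - b^3 + 6*b^2 + 2*b + 12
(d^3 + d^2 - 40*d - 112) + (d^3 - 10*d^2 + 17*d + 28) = 2*d^3 - 9*d^2 - 23*d - 84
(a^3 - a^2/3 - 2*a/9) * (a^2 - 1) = a^5 - a^4/3 - 11*a^3/9 + a^2/3 + 2*a/9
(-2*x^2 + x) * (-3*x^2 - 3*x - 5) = 6*x^4 + 3*x^3 + 7*x^2 - 5*x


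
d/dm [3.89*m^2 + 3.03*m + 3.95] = 7.78*m + 3.03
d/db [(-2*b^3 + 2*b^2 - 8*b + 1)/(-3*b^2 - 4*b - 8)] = 2*(3*b^4 + 8*b^3 + 8*b^2 - 13*b + 34)/(9*b^4 + 24*b^3 + 64*b^2 + 64*b + 64)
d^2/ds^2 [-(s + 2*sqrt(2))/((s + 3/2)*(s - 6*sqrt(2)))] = 4*(-4*(s - 6*sqrt(2))^2*(s + 2*sqrt(2)) + 2*(s - 6*sqrt(2))^2*(2*s + 3) - 2*(s - 6*sqrt(2))*(s + 2*sqrt(2))*(2*s + 3) + (s - 6*sqrt(2))*(2*s + 3)^2 - (s + 2*sqrt(2))*(2*s + 3)^2)/((s - 6*sqrt(2))^3*(2*s + 3)^3)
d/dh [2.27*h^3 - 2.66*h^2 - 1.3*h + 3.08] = 6.81*h^2 - 5.32*h - 1.3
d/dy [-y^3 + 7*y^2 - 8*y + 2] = -3*y^2 + 14*y - 8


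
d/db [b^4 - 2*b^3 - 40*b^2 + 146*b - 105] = 4*b^3 - 6*b^2 - 80*b + 146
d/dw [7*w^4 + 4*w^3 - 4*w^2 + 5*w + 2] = 28*w^3 + 12*w^2 - 8*w + 5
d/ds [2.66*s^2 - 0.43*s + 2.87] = 5.32*s - 0.43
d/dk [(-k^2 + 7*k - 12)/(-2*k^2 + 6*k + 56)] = 2*(k^2 - 20*k + 58)/(k^4 - 6*k^3 - 47*k^2 + 168*k + 784)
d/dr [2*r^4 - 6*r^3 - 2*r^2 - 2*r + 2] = 8*r^3 - 18*r^2 - 4*r - 2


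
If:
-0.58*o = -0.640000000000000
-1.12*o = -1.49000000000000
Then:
No Solution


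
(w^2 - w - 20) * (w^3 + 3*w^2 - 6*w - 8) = w^5 + 2*w^4 - 29*w^3 - 62*w^2 + 128*w + 160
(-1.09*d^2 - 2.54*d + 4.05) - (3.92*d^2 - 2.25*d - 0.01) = -5.01*d^2 - 0.29*d + 4.06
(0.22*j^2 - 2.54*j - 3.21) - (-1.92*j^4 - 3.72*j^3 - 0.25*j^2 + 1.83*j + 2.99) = 1.92*j^4 + 3.72*j^3 + 0.47*j^2 - 4.37*j - 6.2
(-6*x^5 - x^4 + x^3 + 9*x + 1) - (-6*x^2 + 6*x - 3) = -6*x^5 - x^4 + x^3 + 6*x^2 + 3*x + 4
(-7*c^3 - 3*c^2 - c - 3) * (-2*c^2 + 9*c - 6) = 14*c^5 - 57*c^4 + 17*c^3 + 15*c^2 - 21*c + 18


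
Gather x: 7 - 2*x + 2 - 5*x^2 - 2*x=-5*x^2 - 4*x + 9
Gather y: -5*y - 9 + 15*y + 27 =10*y + 18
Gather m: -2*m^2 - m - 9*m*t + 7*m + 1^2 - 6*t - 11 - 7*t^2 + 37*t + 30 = -2*m^2 + m*(6 - 9*t) - 7*t^2 + 31*t + 20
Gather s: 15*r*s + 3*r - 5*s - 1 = 3*r + s*(15*r - 5) - 1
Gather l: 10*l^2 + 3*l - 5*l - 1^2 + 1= 10*l^2 - 2*l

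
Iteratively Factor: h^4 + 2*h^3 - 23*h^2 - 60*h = (h + 3)*(h^3 - h^2 - 20*h) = (h + 3)*(h + 4)*(h^2 - 5*h) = (h - 5)*(h + 3)*(h + 4)*(h)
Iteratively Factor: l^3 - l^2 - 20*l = (l + 4)*(l^2 - 5*l) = l*(l + 4)*(l - 5)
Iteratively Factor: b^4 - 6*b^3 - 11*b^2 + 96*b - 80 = (b - 5)*(b^3 - b^2 - 16*b + 16) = (b - 5)*(b + 4)*(b^2 - 5*b + 4) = (b - 5)*(b - 1)*(b + 4)*(b - 4)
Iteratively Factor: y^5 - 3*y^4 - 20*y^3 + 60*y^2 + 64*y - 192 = (y - 2)*(y^4 - y^3 - 22*y^2 + 16*y + 96) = (y - 4)*(y - 2)*(y^3 + 3*y^2 - 10*y - 24) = (y - 4)*(y - 3)*(y - 2)*(y^2 + 6*y + 8) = (y - 4)*(y - 3)*(y - 2)*(y + 4)*(y + 2)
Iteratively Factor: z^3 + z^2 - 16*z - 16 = (z + 4)*(z^2 - 3*z - 4) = (z - 4)*(z + 4)*(z + 1)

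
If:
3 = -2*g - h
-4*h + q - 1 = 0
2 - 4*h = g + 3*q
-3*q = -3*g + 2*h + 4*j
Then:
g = -47/31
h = 1/31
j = -2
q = 35/31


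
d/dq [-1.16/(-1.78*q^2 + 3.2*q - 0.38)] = (3.712 - 4.1296*q)/(1.78*q^2 - 3.2*q + 0.38)^2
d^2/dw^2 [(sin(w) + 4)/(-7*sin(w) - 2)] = 26*(7*sin(w)^2 - 2*sin(w) - 14)/(7*sin(w) + 2)^3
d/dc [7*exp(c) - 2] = 7*exp(c)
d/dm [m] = 1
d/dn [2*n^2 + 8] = 4*n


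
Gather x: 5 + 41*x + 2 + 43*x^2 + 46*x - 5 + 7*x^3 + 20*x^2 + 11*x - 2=7*x^3 + 63*x^2 + 98*x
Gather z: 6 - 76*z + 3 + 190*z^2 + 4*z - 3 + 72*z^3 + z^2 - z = 72*z^3 + 191*z^2 - 73*z + 6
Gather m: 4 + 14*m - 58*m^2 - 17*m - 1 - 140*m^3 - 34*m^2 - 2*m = -140*m^3 - 92*m^2 - 5*m + 3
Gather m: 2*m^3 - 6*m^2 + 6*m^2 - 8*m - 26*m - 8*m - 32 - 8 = 2*m^3 - 42*m - 40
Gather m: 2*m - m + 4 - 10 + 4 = m - 2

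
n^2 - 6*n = n*(n - 6)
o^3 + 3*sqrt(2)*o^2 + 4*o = o*(o + sqrt(2))*(o + 2*sqrt(2))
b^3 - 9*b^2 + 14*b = b*(b - 7)*(b - 2)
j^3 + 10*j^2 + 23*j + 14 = (j + 1)*(j + 2)*(j + 7)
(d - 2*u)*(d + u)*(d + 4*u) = d^3 + 3*d^2*u - 6*d*u^2 - 8*u^3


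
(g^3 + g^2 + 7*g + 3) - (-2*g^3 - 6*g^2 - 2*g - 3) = 3*g^3 + 7*g^2 + 9*g + 6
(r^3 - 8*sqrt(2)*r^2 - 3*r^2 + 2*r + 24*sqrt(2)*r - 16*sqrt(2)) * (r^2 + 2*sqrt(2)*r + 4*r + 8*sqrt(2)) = r^5 - 6*sqrt(2)*r^4 + r^4 - 42*r^3 - 6*sqrt(2)*r^3 - 24*r^2 + 60*sqrt(2)*r^2 - 48*sqrt(2)*r + 320*r - 256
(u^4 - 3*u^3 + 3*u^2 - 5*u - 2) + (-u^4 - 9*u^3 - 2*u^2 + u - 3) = -12*u^3 + u^2 - 4*u - 5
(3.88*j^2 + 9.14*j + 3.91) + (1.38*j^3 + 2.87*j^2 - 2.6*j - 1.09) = 1.38*j^3 + 6.75*j^2 + 6.54*j + 2.82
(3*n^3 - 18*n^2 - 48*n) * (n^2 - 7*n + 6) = 3*n^5 - 39*n^4 + 96*n^3 + 228*n^2 - 288*n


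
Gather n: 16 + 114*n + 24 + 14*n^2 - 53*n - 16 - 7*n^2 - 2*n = 7*n^2 + 59*n + 24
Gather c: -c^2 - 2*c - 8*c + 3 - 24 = -c^2 - 10*c - 21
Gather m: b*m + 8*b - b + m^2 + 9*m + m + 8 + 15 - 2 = 7*b + m^2 + m*(b + 10) + 21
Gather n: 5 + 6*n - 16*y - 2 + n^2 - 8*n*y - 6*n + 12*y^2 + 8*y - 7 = n^2 - 8*n*y + 12*y^2 - 8*y - 4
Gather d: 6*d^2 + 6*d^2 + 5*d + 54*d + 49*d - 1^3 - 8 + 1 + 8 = 12*d^2 + 108*d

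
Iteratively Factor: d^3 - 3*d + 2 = (d + 2)*(d^2 - 2*d + 1) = (d - 1)*(d + 2)*(d - 1)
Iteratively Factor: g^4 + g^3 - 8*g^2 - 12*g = (g + 2)*(g^3 - g^2 - 6*g) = g*(g + 2)*(g^2 - g - 6) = g*(g + 2)^2*(g - 3)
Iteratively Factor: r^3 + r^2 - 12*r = (r)*(r^2 + r - 12) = r*(r + 4)*(r - 3)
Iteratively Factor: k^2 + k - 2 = (k - 1)*(k + 2)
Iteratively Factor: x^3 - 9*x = (x + 3)*(x^2 - 3*x) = x*(x + 3)*(x - 3)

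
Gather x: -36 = -36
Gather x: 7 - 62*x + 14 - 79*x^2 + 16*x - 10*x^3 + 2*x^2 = -10*x^3 - 77*x^2 - 46*x + 21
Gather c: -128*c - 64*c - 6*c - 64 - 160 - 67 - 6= -198*c - 297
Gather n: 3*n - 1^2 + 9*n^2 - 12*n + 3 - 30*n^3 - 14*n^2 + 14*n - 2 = -30*n^3 - 5*n^2 + 5*n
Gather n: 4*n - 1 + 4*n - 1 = 8*n - 2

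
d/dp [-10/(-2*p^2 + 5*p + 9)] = 10*(5 - 4*p)/(-2*p^2 + 5*p + 9)^2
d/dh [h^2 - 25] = 2*h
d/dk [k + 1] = 1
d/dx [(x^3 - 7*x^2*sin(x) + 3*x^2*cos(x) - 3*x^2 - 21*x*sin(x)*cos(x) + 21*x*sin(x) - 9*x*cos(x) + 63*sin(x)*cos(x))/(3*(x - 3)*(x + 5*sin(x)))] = (-3*x^2*sin(x) - 12*x^2*cos(x) + x^2 + 42*x*sin(x)^2 + 10*x*sin(x) - 36*x + 105*sin(x)^3 - 35*sin(x)^2 + 36*sin(x)*cos(x))/(3*(x + 5*sin(x))^2)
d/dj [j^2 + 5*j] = 2*j + 5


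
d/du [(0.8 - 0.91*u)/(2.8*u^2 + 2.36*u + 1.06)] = (2.548*u^2 - 4.48*u - 2.8526)/(7.84*u^4 + 13.216*u^3 + 11.5056*u^2 + 5.0032*u + 1.1236)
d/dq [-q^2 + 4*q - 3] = 4 - 2*q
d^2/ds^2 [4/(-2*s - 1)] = -32/(2*s + 1)^3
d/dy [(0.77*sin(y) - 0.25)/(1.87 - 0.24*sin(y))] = 1.3799*cos(y)/(0.24*sin(y) - 1.87)^2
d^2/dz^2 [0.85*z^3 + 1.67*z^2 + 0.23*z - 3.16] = 5.1*z + 3.34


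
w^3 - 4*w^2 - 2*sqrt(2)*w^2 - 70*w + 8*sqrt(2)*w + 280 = (w - 4)*(w - 7*sqrt(2))*(w + 5*sqrt(2))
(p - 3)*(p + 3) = p^2 - 9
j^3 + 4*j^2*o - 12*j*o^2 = j*(j - 2*o)*(j + 6*o)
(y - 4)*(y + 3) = y^2 - y - 12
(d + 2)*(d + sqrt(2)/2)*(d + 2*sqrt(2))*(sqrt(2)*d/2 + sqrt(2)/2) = sqrt(2)*d^4/2 + 3*sqrt(2)*d^3/2 + 5*d^3/2 + 2*sqrt(2)*d^2 + 15*d^2/2 + 3*sqrt(2)*d + 5*d + 2*sqrt(2)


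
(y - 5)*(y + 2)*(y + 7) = y^3 + 4*y^2 - 31*y - 70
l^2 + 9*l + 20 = (l + 4)*(l + 5)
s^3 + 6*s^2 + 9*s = s*(s + 3)^2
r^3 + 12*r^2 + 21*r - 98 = (r - 2)*(r + 7)^2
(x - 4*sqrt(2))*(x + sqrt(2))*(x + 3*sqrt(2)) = x^3 - 26*x - 24*sqrt(2)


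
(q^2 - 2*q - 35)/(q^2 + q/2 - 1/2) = 2*(q^2 - 2*q - 35)/(2*q^2 + q - 1)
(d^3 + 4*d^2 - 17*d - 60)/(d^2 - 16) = (d^2 + 8*d + 15)/(d + 4)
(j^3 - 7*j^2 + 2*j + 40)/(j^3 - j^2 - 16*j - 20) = (j - 4)/(j + 2)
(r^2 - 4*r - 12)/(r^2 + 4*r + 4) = (r - 6)/(r + 2)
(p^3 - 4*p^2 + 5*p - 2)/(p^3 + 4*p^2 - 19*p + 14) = (p - 1)/(p + 7)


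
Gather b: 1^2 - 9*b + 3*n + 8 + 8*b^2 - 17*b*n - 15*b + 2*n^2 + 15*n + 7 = 8*b^2 + b*(-17*n - 24) + 2*n^2 + 18*n + 16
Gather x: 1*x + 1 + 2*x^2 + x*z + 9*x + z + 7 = 2*x^2 + x*(z + 10) + z + 8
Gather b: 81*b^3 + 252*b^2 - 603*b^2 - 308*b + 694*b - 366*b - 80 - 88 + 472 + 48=81*b^3 - 351*b^2 + 20*b + 352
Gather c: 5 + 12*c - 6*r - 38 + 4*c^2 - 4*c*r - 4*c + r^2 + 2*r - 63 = 4*c^2 + c*(8 - 4*r) + r^2 - 4*r - 96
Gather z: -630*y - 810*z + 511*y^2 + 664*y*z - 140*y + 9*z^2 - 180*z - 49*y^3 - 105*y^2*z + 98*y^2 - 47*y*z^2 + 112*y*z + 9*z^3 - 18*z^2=-49*y^3 + 609*y^2 - 770*y + 9*z^3 + z^2*(-47*y - 9) + z*(-105*y^2 + 776*y - 990)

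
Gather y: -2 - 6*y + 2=-6*y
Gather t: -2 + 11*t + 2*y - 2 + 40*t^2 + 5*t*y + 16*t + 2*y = 40*t^2 + t*(5*y + 27) + 4*y - 4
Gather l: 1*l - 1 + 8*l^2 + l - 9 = 8*l^2 + 2*l - 10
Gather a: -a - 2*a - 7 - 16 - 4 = -3*a - 27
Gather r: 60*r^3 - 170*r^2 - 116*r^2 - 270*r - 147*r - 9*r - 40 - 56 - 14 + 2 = 60*r^3 - 286*r^2 - 426*r - 108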